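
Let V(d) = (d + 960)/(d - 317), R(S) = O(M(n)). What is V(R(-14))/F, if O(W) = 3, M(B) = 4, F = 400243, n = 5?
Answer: -963/125676302 ≈ -7.6625e-6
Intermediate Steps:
R(S) = 3
V(d) = (960 + d)/(-317 + d)
V(R(-14))/F = ((960 + 3)/(-317 + 3))/400243 = (963/(-314))*(1/400243) = -1/314*963*(1/400243) = -963/314*1/400243 = -963/125676302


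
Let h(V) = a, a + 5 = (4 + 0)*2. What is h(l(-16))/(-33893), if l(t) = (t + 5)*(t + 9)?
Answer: -3/33893 ≈ -8.8514e-5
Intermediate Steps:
l(t) = (5 + t)*(9 + t)
a = 3 (a = -5 + (4 + 0)*2 = -5 + 4*2 = -5 + 8 = 3)
h(V) = 3
h(l(-16))/(-33893) = 3/(-33893) = 3*(-1/33893) = -3/33893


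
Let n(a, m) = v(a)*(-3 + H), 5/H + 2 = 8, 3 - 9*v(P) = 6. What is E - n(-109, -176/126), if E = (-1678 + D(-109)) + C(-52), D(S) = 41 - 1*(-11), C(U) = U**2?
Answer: 19391/18 ≈ 1077.3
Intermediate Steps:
v(P) = -1/3 (v(P) = 1/3 - 1/9*6 = 1/3 - 2/3 = -1/3)
H = 5/6 (H = 5/(-2 + 8) = 5/6 ≈ 0.83333)
D(S) = 52 (D(S) = 41 + 11 = 52)
E = 1078 (E = (-1678 + 52) + (-52)**2 = -1626 + 2704 = 1078)
n(a, m) = 13/18 (n(a, m) = -(-3 + 5/6)/3 = -1/3*(-13/6) = 13/18)
E - n(-109, -176/126) = 1078 - 1*13/18 = 1078 - 13/18 = 19391/18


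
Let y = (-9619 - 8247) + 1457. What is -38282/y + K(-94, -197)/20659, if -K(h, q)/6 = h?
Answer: 800122514/338993531 ≈ 2.3603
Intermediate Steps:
K(h, q) = -6*h
y = -16409 (y = -17866 + 1457 = -16409)
-38282/y + K(-94, -197)/20659 = -38282/(-16409) - 6*(-94)/20659 = -38282*(-1/16409) + 564*(1/20659) = 38282/16409 + 564/20659 = 800122514/338993531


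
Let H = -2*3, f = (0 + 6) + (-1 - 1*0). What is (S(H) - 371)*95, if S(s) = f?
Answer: -34770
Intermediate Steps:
f = 5 (f = 6 + (-1 + 0) = 6 - 1 = 5)
H = -6
S(s) = 5
(S(H) - 371)*95 = (5 - 371)*95 = -366*95 = -34770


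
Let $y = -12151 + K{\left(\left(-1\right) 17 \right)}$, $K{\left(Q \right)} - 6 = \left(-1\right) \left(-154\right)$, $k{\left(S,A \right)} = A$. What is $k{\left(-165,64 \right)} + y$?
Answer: $-11927$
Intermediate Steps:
$K{\left(Q \right)} = 160$ ($K{\left(Q \right)} = 6 - -154 = 6 + 154 = 160$)
$y = -11991$ ($y = -12151 + 160 = -11991$)
$k{\left(-165,64 \right)} + y = 64 - 11991 = -11927$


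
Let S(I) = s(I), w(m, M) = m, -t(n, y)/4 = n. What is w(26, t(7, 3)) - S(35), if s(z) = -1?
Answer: 27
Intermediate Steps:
t(n, y) = -4*n
S(I) = -1
w(26, t(7, 3)) - S(35) = 26 - 1*(-1) = 26 + 1 = 27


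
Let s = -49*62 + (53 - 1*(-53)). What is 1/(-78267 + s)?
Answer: -1/81199 ≈ -1.2315e-5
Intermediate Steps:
s = -2932 (s = -3038 + (53 + 53) = -3038 + 106 = -2932)
1/(-78267 + s) = 1/(-78267 - 2932) = 1/(-81199) = -1/81199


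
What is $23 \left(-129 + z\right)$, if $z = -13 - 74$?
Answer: $-4968$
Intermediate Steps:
$z = -87$
$23 \left(-129 + z\right) = 23 \left(-129 - 87\right) = 23 \left(-216\right) = -4968$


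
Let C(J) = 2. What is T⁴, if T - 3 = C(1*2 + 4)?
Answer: 625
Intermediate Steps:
T = 5 (T = 3 + 2 = 5)
T⁴ = 5⁴ = 625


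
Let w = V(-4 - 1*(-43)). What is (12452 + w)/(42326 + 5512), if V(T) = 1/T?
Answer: 485629/1865682 ≈ 0.26030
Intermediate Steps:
w = 1/39 (w = 1/(-4 - 1*(-43)) = 1/(-4 + 43) = 1/39 ≈ 0.025641)
(12452 + w)/(42326 + 5512) = (12452 + 1/39)/(42326 + 5512) = (485629/39)/47838 = (485629/39)*(1/47838) = 485629/1865682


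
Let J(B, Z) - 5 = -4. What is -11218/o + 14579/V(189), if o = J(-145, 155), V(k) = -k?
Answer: -2134781/189 ≈ -11295.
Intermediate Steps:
J(B, Z) = 1 (J(B, Z) = 5 - 4 = 1)
o = 1
-11218/o + 14579/V(189) = -11218/1 + 14579/((-1*189)) = -11218*1 + 14579/(-189) = -11218 + 14579*(-1/189) = -11218 - 14579/189 = -2134781/189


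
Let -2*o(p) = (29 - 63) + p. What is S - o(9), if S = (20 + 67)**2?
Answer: 15113/2 ≈ 7556.5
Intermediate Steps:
o(p) = 17 - p/2 (o(p) = -((29 - 63) + p)/2 = -(-34 + p)/2 = 17 - p/2)
S = 7569 (S = 87**2 = 7569)
S - o(9) = 7569 - (17 - 1/2*9) = 7569 - (17 - 9/2) = 7569 - 1*25/2 = 7569 - 25/2 = 15113/2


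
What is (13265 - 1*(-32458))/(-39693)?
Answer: -15241/13231 ≈ -1.1519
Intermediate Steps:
(13265 - 1*(-32458))/(-39693) = (13265 + 32458)*(-1/39693) = 45723*(-1/39693) = -15241/13231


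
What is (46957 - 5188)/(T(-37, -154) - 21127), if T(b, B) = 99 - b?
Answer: -13923/6997 ≈ -1.9899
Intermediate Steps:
(46957 - 5188)/(T(-37, -154) - 21127) = (46957 - 5188)/((99 - 1*(-37)) - 21127) = 41769/((99 + 37) - 21127) = 41769/(136 - 21127) = 41769/(-20991) = 41769*(-1/20991) = -13923/6997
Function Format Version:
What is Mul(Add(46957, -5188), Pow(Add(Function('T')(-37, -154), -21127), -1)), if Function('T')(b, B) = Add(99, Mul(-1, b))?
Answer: Rational(-13923, 6997) ≈ -1.9899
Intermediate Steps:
Mul(Add(46957, -5188), Pow(Add(Function('T')(-37, -154), -21127), -1)) = Mul(Add(46957, -5188), Pow(Add(Add(99, Mul(-1, -37)), -21127), -1)) = Mul(41769, Pow(Add(Add(99, 37), -21127), -1)) = Mul(41769, Pow(Add(136, -21127), -1)) = Mul(41769, Pow(-20991, -1)) = Mul(41769, Rational(-1, 20991)) = Rational(-13923, 6997)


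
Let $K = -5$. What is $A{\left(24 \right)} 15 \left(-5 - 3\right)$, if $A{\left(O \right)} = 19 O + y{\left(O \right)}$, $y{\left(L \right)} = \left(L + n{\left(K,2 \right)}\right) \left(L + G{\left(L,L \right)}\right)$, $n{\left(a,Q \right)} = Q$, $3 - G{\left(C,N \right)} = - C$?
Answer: $-213840$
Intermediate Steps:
$G{\left(C,N \right)} = 3 + C$ ($G{\left(C,N \right)} = 3 - - C = 3 + C$)
$y{\left(L \right)} = \left(2 + L\right) \left(3 + 2 L\right)$ ($y{\left(L \right)} = \left(L + 2\right) \left(L + \left(3 + L\right)\right) = \left(2 + L\right) \left(3 + 2 L\right)$)
$A{\left(O \right)} = 6 + 2 O^{2} + 26 O$ ($A{\left(O \right)} = 19 O + \left(6 + 2 O^{2} + 7 O\right) = 6 + 2 O^{2} + 26 O$)
$A{\left(24 \right)} 15 \left(-5 - 3\right) = \left(6 + 2 \cdot 24^{2} + 26 \cdot 24\right) 15 \left(-5 - 3\right) = \left(6 + 2 \cdot 576 + 624\right) 15 \left(-8\right) = \left(6 + 1152 + 624\right) \left(-120\right) = 1782 \left(-120\right) = -213840$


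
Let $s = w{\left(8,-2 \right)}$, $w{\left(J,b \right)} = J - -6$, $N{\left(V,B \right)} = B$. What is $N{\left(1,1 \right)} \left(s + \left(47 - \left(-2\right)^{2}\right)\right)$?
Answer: $57$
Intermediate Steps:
$w{\left(J,b \right)} = 6 + J$ ($w{\left(J,b \right)} = J + 6 = 6 + J$)
$s = 14$ ($s = 6 + 8 = 14$)
$N{\left(1,1 \right)} \left(s + \left(47 - \left(-2\right)^{2}\right)\right) = 1 \left(14 + \left(47 - \left(-2\right)^{2}\right)\right) = 1 \left(14 + \left(47 - 4\right)\right) = 1 \left(14 + 43\right) = 1 \cdot 57 = 57$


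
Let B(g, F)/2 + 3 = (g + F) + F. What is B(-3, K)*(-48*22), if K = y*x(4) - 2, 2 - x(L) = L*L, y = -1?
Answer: -38016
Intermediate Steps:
x(L) = 2 - L² (x(L) = 2 - L*L = 2 - L²)
K = 12 (K = -(2 - 1*4²) - 2 = -(2 - 1*16) - 2 = -(2 - 16) - 2 = -1*(-14) - 2 = 14 - 2 = 12)
B(g, F) = -6 + 2*g + 4*F (B(g, F) = -6 + 2*((g + F) + F) = -6 + 2*((F + g) + F) = -6 + 2*(g + 2*F) = -6 + (2*g + 4*F) = -6 + 2*g + 4*F)
B(-3, K)*(-48*22) = (-6 + 2*(-3) + 4*12)*(-48*22) = (-6 - 6 + 48)*(-1056) = 36*(-1056) = -38016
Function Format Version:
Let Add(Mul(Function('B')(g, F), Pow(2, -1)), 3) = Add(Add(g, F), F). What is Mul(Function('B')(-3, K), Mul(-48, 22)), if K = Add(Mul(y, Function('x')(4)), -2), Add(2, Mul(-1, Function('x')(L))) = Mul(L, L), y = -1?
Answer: -38016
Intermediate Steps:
Function('x')(L) = Add(2, Mul(-1, Pow(L, 2))) (Function('x')(L) = Add(2, Mul(-1, Mul(L, L))) = Add(2, Mul(-1, Pow(L, 2))))
K = 12 (K = Add(Mul(-1, Add(2, Mul(-1, Pow(4, 2)))), -2) = Add(Mul(-1, Add(2, Mul(-1, 16))), -2) = Add(Mul(-1, Add(2, -16)), -2) = Add(Mul(-1, -14), -2) = Add(14, -2) = 12)
Function('B')(g, F) = Add(-6, Mul(2, g), Mul(4, F)) (Function('B')(g, F) = Add(-6, Mul(2, Add(Add(g, F), F))) = Add(-6, Mul(2, Add(Add(F, g), F))) = Add(-6, Mul(2, Add(g, Mul(2, F)))) = Add(-6, Add(Mul(2, g), Mul(4, F))) = Add(-6, Mul(2, g), Mul(4, F)))
Mul(Function('B')(-3, K), Mul(-48, 22)) = Mul(Add(-6, Mul(2, -3), Mul(4, 12)), Mul(-48, 22)) = Mul(Add(-6, -6, 48), -1056) = Mul(36, -1056) = -38016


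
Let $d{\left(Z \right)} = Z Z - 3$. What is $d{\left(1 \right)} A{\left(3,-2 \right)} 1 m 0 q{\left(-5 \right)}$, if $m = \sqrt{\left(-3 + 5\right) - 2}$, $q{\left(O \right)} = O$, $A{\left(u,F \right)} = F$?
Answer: $0$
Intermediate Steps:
$d{\left(Z \right)} = -3 + Z^{2}$ ($d{\left(Z \right)} = Z^{2} - 3 = -3 + Z^{2}$)
$m = 0$ ($m = \sqrt{2 - 2} = \sqrt{0} = 0$)
$d{\left(1 \right)} A{\left(3,-2 \right)} 1 m 0 q{\left(-5 \right)} = \left(-3 + 1^{2}\right) \left(-2\right) 1 \cdot 0 \cdot 0 \left(-5\right) = \left(-3 + 1\right) \left(-2\right) 0 \cdot 0 \left(-5\right) = \left(-2\right) \left(-2\right) 0 \left(-5\right) = 4 \cdot 0 \left(-5\right) = 0 \left(-5\right) = 0$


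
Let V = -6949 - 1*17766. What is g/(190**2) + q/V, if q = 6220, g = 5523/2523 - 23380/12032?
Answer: -113602961958931/451410482694400 ≈ -0.25166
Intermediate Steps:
g = 622083/2529728 (g = 5523*(1/2523) - 23380*1/12032 = 1841/841 - 5845/3008 = 622083/2529728 ≈ 0.24591)
V = -24715 (V = -6949 - 17766 = -24715)
g/(190**2) + q/V = 622083/(2529728*(190**2)) + 6220/(-24715) = (622083/2529728)/36100 + 6220*(-1/24715) = (622083/2529728)*(1/36100) - 1244/4943 = 622083/91323180800 - 1244/4943 = -113602961958931/451410482694400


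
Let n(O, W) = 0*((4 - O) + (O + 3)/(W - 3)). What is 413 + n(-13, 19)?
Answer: 413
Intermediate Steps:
n(O, W) = 0 (n(O, W) = 0*((4 - O) + (3 + O)/(-3 + W)) = 0*(4 - O + (3 + O)/(-3 + W)) = 0)
413 + n(-13, 19) = 413 + 0 = 413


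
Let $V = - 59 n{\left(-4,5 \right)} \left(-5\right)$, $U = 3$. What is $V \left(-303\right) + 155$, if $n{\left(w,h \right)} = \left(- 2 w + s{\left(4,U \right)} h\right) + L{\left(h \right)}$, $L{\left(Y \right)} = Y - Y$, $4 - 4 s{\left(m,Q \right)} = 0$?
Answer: $-1161850$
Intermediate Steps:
$s{\left(m,Q \right)} = 1$ ($s{\left(m,Q \right)} = 1 - 0 = 1 + 0 = 1$)
$L{\left(Y \right)} = 0$
$n{\left(w,h \right)} = h - 2 w$ ($n{\left(w,h \right)} = \left(- 2 w + 1 h\right) + 0 = \left(- 2 w + h\right) + 0 = \left(h - 2 w\right) + 0 = h - 2 w$)
$V = 3835$ ($V = - 59 \left(5 - -8\right) \left(-5\right) = - 59 \left(5 + 8\right) \left(-5\right) = - 59 \cdot 13 \left(-5\right) = \left(-59\right) \left(-65\right) = 3835$)
$V \left(-303\right) + 155 = 3835 \left(-303\right) + 155 = -1162005 + 155 = -1161850$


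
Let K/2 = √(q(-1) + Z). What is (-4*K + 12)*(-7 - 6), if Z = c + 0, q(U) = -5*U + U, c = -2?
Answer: -156 + 104*√2 ≈ -8.9218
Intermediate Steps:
q(U) = -4*U
Z = -2 (Z = -2 + 0 = -2)
K = 2*√2 (K = 2*√(-4*(-1) - 2) = 2*√(4 - 2) = 2*√2 ≈ 2.8284)
(-4*K + 12)*(-7 - 6) = (-8*√2 + 12)*(-7 - 6) = (-8*√2 + 12)*(-13) = (12 - 8*√2)*(-13) = -156 + 104*√2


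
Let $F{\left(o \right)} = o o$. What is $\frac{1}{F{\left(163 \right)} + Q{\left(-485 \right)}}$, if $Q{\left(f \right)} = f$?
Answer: $\frac{1}{26084} \approx 3.8338 \cdot 10^{-5}$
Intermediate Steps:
$F{\left(o \right)} = o^{2}$
$\frac{1}{F{\left(163 \right)} + Q{\left(-485 \right)}} = \frac{1}{163^{2} - 485} = \frac{1}{26569 - 485} = \frac{1}{26084}$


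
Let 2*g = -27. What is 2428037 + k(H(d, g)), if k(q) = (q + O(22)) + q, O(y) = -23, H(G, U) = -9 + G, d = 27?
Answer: 2428050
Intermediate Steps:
g = -27/2 (g = (½)*(-27) = -27/2 ≈ -13.500)
k(q) = -23 + 2*q (k(q) = (q - 23) + q = (-23 + q) + q = -23 + 2*q)
2428037 + k(H(d, g)) = 2428037 + (-23 + 2*(-9 + 27)) = 2428037 + (-23 + 2*18) = 2428037 + (-23 + 36) = 2428037 + 13 = 2428050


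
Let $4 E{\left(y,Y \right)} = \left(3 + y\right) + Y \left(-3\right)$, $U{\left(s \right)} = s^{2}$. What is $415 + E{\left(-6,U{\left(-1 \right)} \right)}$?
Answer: $\frac{827}{2} \approx 413.5$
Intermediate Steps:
$E{\left(y,Y \right)} = \frac{3}{4} - \frac{3 Y}{4} + \frac{y}{4}$ ($E{\left(y,Y \right)} = \frac{\left(3 + y\right) + Y \left(-3\right)}{4} = \frac{\left(3 + y\right) - 3 Y}{4} = \frac{3 + y - 3 Y}{4} = \frac{3}{4} - \frac{3 Y}{4} + \frac{y}{4}$)
$415 + E{\left(-6,U{\left(-1 \right)} \right)} = 415 + \left(\frac{3}{4} - \frac{3 \left(-1\right)^{2}}{4} + \frac{1}{4} \left(-6\right)\right) = 415 - \frac{3}{2} = \frac{827}{2}$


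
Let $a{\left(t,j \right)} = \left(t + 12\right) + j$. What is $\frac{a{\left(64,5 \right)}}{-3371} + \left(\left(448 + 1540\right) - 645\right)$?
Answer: $\frac{4527172}{3371} \approx 1343.0$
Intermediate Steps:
$a{\left(t,j \right)} = 12 + j + t$ ($a{\left(t,j \right)} = \left(12 + t\right) + j = 12 + j + t$)
$\frac{a{\left(64,5 \right)}}{-3371} + \left(\left(448 + 1540\right) - 645\right) = \frac{12 + 5 + 64}{-3371} + \left(\left(448 + 1540\right) - 645\right) = 81 \left(- \frac{1}{3371}\right) + \left(1988 - 645\right) = - \frac{81}{3371} + 1343 = \frac{4527172}{3371}$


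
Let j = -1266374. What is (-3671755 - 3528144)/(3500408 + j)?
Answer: -7199899/2234034 ≈ -3.2228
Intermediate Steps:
(-3671755 - 3528144)/(3500408 + j) = (-3671755 - 3528144)/(3500408 - 1266374) = -7199899/2234034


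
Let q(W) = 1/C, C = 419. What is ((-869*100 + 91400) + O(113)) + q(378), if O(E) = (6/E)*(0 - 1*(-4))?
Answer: 213071669/47347 ≈ 4500.2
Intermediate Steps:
q(W) = 1/419
O(E) = 24/E (O(E) = (6/E)*(0 + 4) = (6/E)*4 = 24/E)
((-869*100 + 91400) + O(113)) + q(378) = ((-869*100 + 91400) + 24/113) + 1/419 = ((-86900 + 91400) + 24*(1/113)) + 1/419 = (4500 + 24/113) + 1/419 = 508524/113 + 1/419 = 213071669/47347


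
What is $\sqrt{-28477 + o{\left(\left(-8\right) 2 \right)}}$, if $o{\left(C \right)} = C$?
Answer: $i \sqrt{28493} \approx 168.8 i$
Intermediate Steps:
$\sqrt{-28477 + o{\left(\left(-8\right) 2 \right)}} = \sqrt{-28477 - 16} = \sqrt{-28493} = i \sqrt{28493}$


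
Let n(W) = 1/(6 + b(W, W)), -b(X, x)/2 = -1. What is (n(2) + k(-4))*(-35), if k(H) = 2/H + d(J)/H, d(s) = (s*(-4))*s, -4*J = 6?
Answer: -525/8 ≈ -65.625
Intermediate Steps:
J = -3/2 (J = -¼*6 = -3/2 ≈ -1.5000)
d(s) = -4*s² (d(s) = (-4*s)*s = -4*s²)
k(H) = -7/H (k(H) = 2/H + (-4*(-3/2)²)/H = 2/H + (-4*9/4)/H = 2/H - 9/H = -7/H)
b(X, x) = 2 (b(X, x) = -2*(-1) = 2)
n(W) = ⅛ (n(W) = 1/(6 + 2) = 1/8 = ⅛)
(n(2) + k(-4))*(-35) = (⅛ - 7/(-4))*(-35) = (⅛ - 7*(-¼))*(-35) = (⅛ + 7/4)*(-35) = (15/8)*(-35) = -525/8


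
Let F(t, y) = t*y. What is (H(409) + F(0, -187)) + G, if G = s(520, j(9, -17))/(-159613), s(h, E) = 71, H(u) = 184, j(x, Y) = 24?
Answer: 29368721/159613 ≈ 184.00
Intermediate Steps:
G = -71/159613 (G = 71/(-159613) = 71*(-1/159613) = -71/159613 ≈ -0.00044483)
(H(409) + F(0, -187)) + G = (184 + 0*(-187)) - 71/159613 = (184 + 0) - 71/159613 = 184 - 71/159613 = 29368721/159613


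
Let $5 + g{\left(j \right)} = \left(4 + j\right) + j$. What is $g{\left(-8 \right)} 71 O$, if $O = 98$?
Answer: $-118286$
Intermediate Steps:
$g{\left(j \right)} = -1 + 2 j$ ($g{\left(j \right)} = -5 + \left(\left(4 + j\right) + j\right) = -5 + \left(4 + 2 j\right) = -1 + 2 j$)
$g{\left(-8 \right)} 71 O = \left(-1 + 2 \left(-8\right)\right) 71 \cdot 98 = \left(-1 - 16\right) 71 \cdot 98 = \left(-17\right) 71 \cdot 98 = \left(-1207\right) 98 = -118286$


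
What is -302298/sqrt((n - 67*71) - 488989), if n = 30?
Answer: 50383*I*sqrt(123429)/41143 ≈ 430.23*I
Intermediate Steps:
-302298/sqrt((n - 67*71) - 488989) = -302298/sqrt((30 - 67*71) - 488989) = -302298/sqrt((30 - 4757) - 488989) = -302298/sqrt(-4727 - 488989) = -302298*(-I*sqrt(123429)/246858) = -(-50383)*I*sqrt(123429)/41143 = 50383*I*sqrt(123429)/41143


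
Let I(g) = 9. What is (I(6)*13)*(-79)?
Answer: -9243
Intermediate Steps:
(I(6)*13)*(-79) = (9*13)*(-79) = 117*(-79) = -9243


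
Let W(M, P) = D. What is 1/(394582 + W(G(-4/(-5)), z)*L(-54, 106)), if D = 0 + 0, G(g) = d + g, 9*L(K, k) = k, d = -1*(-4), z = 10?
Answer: 1/394582 ≈ 2.5343e-6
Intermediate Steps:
d = 4
L(K, k) = k/9
G(g) = 4 + g
D = 0
W(M, P) = 0
1/(394582 + W(G(-4/(-5)), z)*L(-54, 106)) = 1/(394582 + 0*((⅑)*106)) = 1/(394582 + 0*(106/9)) = 1/(394582 + 0) = 1/394582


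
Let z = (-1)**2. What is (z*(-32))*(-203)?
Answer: 6496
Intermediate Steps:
z = 1
(z*(-32))*(-203) = (1*(-32))*(-203) = -32*(-203) = 6496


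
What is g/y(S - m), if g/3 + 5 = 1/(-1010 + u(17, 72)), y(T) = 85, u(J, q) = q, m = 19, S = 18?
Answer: -14073/79730 ≈ -0.17651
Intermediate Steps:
g = -14073/938 (g = -15 + 3/(-1010 + 72) = -15 + 3/(-938) = -15 + 3*(-1/938) = -15 - 3/938 = -14073/938 ≈ -15.003)
g/y(S - m) = -14073/938/85 = -14073/938*1/85 = -14073/79730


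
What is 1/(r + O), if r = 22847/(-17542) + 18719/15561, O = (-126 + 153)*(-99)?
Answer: -38995866/104239828885 ≈ -0.00037410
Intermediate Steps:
O = -2673 (O = 27*(-99) = -2673)
r = -3879067/38995866 (r = 22847*(-1/17542) + 18719*(1/15561) = -22847/17542 + 18719/15561 = -3879067/38995866 ≈ -0.099474)
1/(r + O) = 1/(-3879067/38995866 - 2673) = 1/(-104239828885/38995866) = -38995866/104239828885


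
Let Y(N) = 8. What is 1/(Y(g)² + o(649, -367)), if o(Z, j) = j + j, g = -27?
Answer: -1/670 ≈ -0.0014925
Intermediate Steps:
o(Z, j) = 2*j
1/(Y(g)² + o(649, -367)) = 1/(8² + 2*(-367)) = 1/(64 - 734) = 1/(-670) = -1/670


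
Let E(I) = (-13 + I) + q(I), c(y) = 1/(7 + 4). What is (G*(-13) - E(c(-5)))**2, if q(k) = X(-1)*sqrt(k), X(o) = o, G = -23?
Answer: (3431 + sqrt(11))**2/121 ≈ 97476.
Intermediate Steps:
c(y) = 1/11
q(k) = -sqrt(k)
E(I) = -13 + I - sqrt(I) (E(I) = (-13 + I) - sqrt(I) = -13 + I - sqrt(I))
(G*(-13) - E(c(-5)))**2 = (-23*(-13) - (-13 + 1/11 - sqrt(1/11)))**2 = (299 - (-13 + 1/11 - sqrt(11)/11))**2 = (299 - (-142/11 - sqrt(11)/11))**2 = (299 + (142/11 + sqrt(11)/11))**2 = (3431/11 + sqrt(11)/11)**2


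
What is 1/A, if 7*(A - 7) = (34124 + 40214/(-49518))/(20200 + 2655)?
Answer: 3961068615/28572336314 ≈ 0.13863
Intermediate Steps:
A = 28572336314/3961068615 (A = 7 + ((34124 + 40214/(-49518))/(20200 + 2655))/7 = 7 + ((34124 + 40214*(-1/49518))/22855)/7 = 7 + ((34124 - 20107/24759)*(1/22855))/7 = 7 + ((844856009/24759)*(1/22855))/7 = 7 + (1/7)*(844856009/565866945) = 7 + 844856009/3961068615 = 28572336314/3961068615 ≈ 7.2133)
1/A = 1/(28572336314/3961068615) = 3961068615/28572336314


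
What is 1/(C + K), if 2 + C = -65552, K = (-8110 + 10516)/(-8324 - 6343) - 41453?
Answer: -4889/523158025 ≈ -9.3452e-6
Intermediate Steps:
K = -202664519/4889 (K = 2406/(-14667) - 41453 = 2406*(-1/14667) - 41453 = -802/4889 - 41453 = -202664519/4889 ≈ -41453.)
C = -65554 (C = -2 - 65552 = -65554)
1/(C + K) = 1/(-65554 - 202664519/4889) = 1/(-523158025/4889) = -4889/523158025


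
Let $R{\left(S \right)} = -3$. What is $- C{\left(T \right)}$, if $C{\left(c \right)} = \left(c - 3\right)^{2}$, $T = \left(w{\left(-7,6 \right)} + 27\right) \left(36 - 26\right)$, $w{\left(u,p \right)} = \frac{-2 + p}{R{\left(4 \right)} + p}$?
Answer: $- \frac{707281}{9} \approx -78587.0$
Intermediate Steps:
$w{\left(u,p \right)} = \frac{-2 + p}{-3 + p}$
$T = \frac{850}{3}$ ($T = \left(\frac{-2 + 6}{-3 + 6} + 27\right) \left(36 - 26\right) = \left(\frac{1}{3} \cdot 4 + 27\right) 10 = \left(\frac{4}{3} + 27\right) 10 = \frac{85}{3} \cdot 10 = \frac{850}{3} \approx 283.33$)
$C{\left(c \right)} = \left(-3 + c\right)^{2}$
$- C{\left(T \right)} = - \left(-3 + \frac{850}{3}\right)^{2} = - \left(\frac{841}{3}\right)^{2} = \left(-1\right) \frac{707281}{9} = - \frac{707281}{9}$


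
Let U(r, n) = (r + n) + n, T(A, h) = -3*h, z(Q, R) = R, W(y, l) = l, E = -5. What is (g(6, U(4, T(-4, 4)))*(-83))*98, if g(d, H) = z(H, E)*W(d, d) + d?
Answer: 195216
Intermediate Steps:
U(r, n) = r + 2*n (U(r, n) = (n + r) + n = r + 2*n)
g(d, H) = -4*d (g(d, H) = -5*d + d = -4*d)
(g(6, U(4, T(-4, 4)))*(-83))*98 = (-4*6*(-83))*98 = -24*(-83)*98 = 1992*98 = 195216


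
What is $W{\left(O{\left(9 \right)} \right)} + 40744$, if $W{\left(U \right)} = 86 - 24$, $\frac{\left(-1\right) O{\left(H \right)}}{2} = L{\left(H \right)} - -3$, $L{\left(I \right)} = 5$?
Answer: $40806$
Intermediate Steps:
$O{\left(H \right)} = -16$ ($O{\left(H \right)} = - 2 \left(5 - -3\right) = - 2 \left(5 + 3\right) = \left(-2\right) 8 = -16$)
$W{\left(U \right)} = 62$
$W{\left(O{\left(9 \right)} \right)} + 40744 = 62 + 40744 = 40806$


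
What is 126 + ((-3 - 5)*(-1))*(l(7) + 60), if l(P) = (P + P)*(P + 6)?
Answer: 2062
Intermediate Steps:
l(P) = 2*P*(6 + P) (l(P) = (2*P)*(6 + P) = 2*P*(6 + P))
126 + ((-3 - 5)*(-1))*(l(7) + 60) = 126 + ((-3 - 5)*(-1))*(2*7*(6 + 7) + 60) = 126 + (-8*(-1))*(2*7*13 + 60) = 126 + 8*(182 + 60) = 126 + 8*242 = 126 + 1936 = 2062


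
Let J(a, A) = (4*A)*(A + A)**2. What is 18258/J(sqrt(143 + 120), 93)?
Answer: 3043/2144952 ≈ 0.0014187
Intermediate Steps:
J(a, A) = 16*A**3 (J(a, A) = (4*A)*(2*A)**2 = (4*A)*(4*A**2) = 16*A**3)
18258/J(sqrt(143 + 120), 93) = 18258/((16*93**3)) = 18258/((16*804357)) = 18258/12869712 = 18258*(1/12869712) = 3043/2144952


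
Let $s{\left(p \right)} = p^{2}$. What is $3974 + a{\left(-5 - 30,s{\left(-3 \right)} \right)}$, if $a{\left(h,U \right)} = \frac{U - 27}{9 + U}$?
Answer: $3973$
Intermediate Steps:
$a{\left(h,U \right)} = \frac{-27 + U}{9 + U}$
$3974 + a{\left(-5 - 30,s{\left(-3 \right)} \right)} = 3974 + \frac{-27 + \left(-3\right)^{2}}{9 + \left(-3\right)^{2}} = 3974 + \frac{-27 + 9}{9 + 9} = 3974 + \frac{1}{18} \left(-18\right) = 3974 - 1 = 3973$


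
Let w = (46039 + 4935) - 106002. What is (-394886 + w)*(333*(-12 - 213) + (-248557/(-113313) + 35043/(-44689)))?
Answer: 170698012272771860654/5063844657 ≈ 3.3709e+10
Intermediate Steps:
w = -55028 (w = 50974 - 106002 = -55028)
(-394886 + w)*(333*(-12 - 213) + (-248557/(-113313) + 35043/(-44689))) = (-394886 - 55028)*(333*(-12 - 213) + (-248557/(-113313) + 35043/(-44689))) = -449914*(333*(-225) + (-248557*(-1/113313) + 35043*(-1/44689))) = -449914*(-74925 + (248557/113313 - 35043/44689)) = -449914*(-74925 + 7136936314/5063844657) = -449914*(-379401423989411/5063844657) = 170698012272771860654/5063844657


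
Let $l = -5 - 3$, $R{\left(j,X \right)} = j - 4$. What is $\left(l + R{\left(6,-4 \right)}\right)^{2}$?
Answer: $36$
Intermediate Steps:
$R{\left(j,X \right)} = -4 + j$
$l = -8$
$\left(l + R{\left(6,-4 \right)}\right)^{2} = \left(-8 + \left(-4 + 6\right)\right)^{2} = \left(-8 + 2\right)^{2} = \left(-6\right)^{2} = 36$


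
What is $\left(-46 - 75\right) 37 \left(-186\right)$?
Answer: $832722$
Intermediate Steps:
$\left(-46 - 75\right) 37 \left(-186\right) = \left(-121\right) 37 \left(-186\right) = \left(-4477\right) \left(-186\right) = 832722$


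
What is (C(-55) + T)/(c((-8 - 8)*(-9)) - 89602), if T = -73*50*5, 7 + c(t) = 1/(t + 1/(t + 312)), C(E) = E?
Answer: 1201997825/5884174529 ≈ 0.20428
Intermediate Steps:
c(t) = -7 + 1/(t + 1/(312 + t)) (c(t) = -7 + 1/(t + 1/(t + 312)) = -7 + 1/(t + 1/(312 + t)))
T = -18250 (T = -3650*5 = -18250)
(C(-55) + T)/(c((-8 - 8)*(-9)) - 89602) = (-55 - 18250)/((305 - 2183*(-8 - 8)*(-9) - 7*81*(-8 - 8)²)/(1 + ((-8 - 8)*(-9))² + 312*((-8 - 8)*(-9))) - 89602) = -18305/((305 - (-34928)*(-9) - 7*(-16*(-9))²)/(1 + (-16*(-9))² + 312*(-16*(-9))) - 89602) = -18305/((305 - 2183*144 - 7*144²)/(1 + 144² + 312*144) - 89602) = -18305/((305 - 314352 - 7*20736)/(1 + 20736 + 44928) - 89602) = -18305/((305 - 314352 - 145152)/65665 - 89602) = -18305/((1/65665)*(-459199) - 89602) = -18305/(-459199/65665 - 89602) = -18305/(-5884174529/65665) = -18305*(-65665/5884174529) = 1201997825/5884174529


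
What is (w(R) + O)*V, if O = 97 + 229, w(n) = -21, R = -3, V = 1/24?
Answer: 305/24 ≈ 12.708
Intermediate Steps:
V = 1/24 ≈ 0.041667
O = 326
(w(R) + O)*V = (-21 + 326)*(1/24) = 305*(1/24) = 305/24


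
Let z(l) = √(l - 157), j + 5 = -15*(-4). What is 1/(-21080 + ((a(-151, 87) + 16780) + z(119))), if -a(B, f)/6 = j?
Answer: -2315/10718469 - I*√38/21436938 ≈ -0.00021598 - 2.8756e-7*I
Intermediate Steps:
j = 55 (j = -5 - 15*(-4) = -5 + 60 = 55)
a(B, f) = -330 (a(B, f) = -6*55 = -330)
z(l) = √(-157 + l)
1/(-21080 + ((a(-151, 87) + 16780) + z(119))) = 1/(-21080 + ((-330 + 16780) + √(-157 + 119))) = 1/(-21080 + (16450 + √(-38))) = 1/(-21080 + (16450 + I*√38)) = 1/(-4630 + I*√38)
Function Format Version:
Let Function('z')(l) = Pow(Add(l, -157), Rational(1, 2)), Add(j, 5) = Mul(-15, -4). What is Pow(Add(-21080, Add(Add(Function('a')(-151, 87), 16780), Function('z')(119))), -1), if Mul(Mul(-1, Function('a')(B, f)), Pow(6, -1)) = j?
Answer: Add(Rational(-2315, 10718469), Mul(Rational(-1, 21436938), I, Pow(38, Rational(1, 2)))) ≈ Add(-0.00021598, Mul(-2.8756e-7, I))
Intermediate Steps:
j = 55 (j = Add(-5, Mul(-15, -4)) = Add(-5, 60) = 55)
Function('a')(B, f) = -330 (Function('a')(B, f) = Mul(-6, 55) = -330)
Function('z')(l) = Pow(Add(-157, l), Rational(1, 2))
Pow(Add(-21080, Add(Add(Function('a')(-151, 87), 16780), Function('z')(119))), -1) = Pow(Add(-21080, Add(Add(-330, 16780), Pow(Add(-157, 119), Rational(1, 2)))), -1) = Pow(Add(-21080, Add(16450, Pow(-38, Rational(1, 2)))), -1) = Pow(Add(-21080, Add(16450, Mul(I, Pow(38, Rational(1, 2))))), -1) = Pow(Add(-4630, Mul(I, Pow(38, Rational(1, 2)))), -1)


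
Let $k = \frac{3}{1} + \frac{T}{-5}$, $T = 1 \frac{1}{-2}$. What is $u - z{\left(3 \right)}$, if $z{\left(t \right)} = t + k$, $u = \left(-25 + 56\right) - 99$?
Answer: $- \frac{741}{10} \approx -74.1$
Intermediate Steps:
$T = - \frac{1}{2}$ ($T = 1 \left(- \frac{1}{2}\right) = - \frac{1}{2} \approx -0.5$)
$u = -68$ ($u = 31 - 99 = -68$)
$k = \frac{31}{10}$ ($k = \frac{3}{1} - \frac{1}{2 \left(-5\right)} = 3 \cdot 1 - - \frac{1}{10} = 3 + \frac{1}{10} = \frac{31}{10} \approx 3.1$)
$z{\left(t \right)} = \frac{31}{10} + t$ ($z{\left(t \right)} = t + \frac{31}{10} = \frac{31}{10} + t$)
$u - z{\left(3 \right)} = -68 - \left(\frac{31}{10} + 3\right) = -68 - \frac{61}{10} = - \frac{741}{10}$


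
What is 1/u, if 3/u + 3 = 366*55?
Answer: 6709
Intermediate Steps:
u = 1/6709 (u = 3/(-3 + 366*55) = 3/(-3 + 20130) = 3/20127 = 3*(1/20127) = 1/6709 ≈ 0.00014905)
1/u = 1/(1/6709) = 6709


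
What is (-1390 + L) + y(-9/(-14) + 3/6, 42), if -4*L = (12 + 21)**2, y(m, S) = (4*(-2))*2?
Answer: -6713/4 ≈ -1678.3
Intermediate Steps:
y(m, S) = -16 (y(m, S) = -8*2 = -16)
L = -1089/4 (L = -(12 + 21)**2/4 = -1/4*33**2 = -1/4*1089 = -1089/4 ≈ -272.25)
(-1390 + L) + y(-9/(-14) + 3/6, 42) = (-1390 - 1089/4) - 16 = -6649/4 - 16 = -6713/4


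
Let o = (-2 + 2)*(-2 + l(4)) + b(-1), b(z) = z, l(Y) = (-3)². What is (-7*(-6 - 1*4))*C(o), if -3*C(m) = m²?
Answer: -70/3 ≈ -23.333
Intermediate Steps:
l(Y) = 9
o = -1 (o = (-2 + 2)*(-2 + 9) - 1 = 0*7 - 1 = 0 - 1 = -1)
C(m) = -m²/3
(-7*(-6 - 1*4))*C(o) = (-7*(-6 - 1*4))*(-⅓*(-1)²) = (-7*(-6 - 4))*(-⅓*1) = -7*(-10)*(-⅓) = 70*(-⅓) = -70/3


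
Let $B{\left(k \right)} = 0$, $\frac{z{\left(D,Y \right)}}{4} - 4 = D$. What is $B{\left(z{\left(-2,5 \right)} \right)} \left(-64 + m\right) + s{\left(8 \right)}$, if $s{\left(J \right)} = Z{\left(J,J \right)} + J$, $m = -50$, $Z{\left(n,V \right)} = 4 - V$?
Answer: $4$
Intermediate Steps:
$z{\left(D,Y \right)} = 16 + 4 D$
$s{\left(J \right)} = 4$ ($s{\left(J \right)} = \left(4 - J\right) + J = 4$)
$B{\left(z{\left(-2,5 \right)} \right)} \left(-64 + m\right) + s{\left(8 \right)} = 0 \left(-64 - 50\right) + 4 = 0 \left(-114\right) + 4 = 0 + 4 = 4$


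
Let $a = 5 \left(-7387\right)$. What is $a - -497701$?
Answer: $460766$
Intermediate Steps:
$a = -36935$
$a - -497701 = -36935 - -497701 = -36935 + 497701 = 460766$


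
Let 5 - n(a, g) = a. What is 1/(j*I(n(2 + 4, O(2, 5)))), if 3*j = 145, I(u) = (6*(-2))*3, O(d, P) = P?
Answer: -1/1740 ≈ -0.00057471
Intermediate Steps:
n(a, g) = 5 - a
I(u) = -36 (I(u) = -12*3 = -36)
j = 145/3 (j = (1/3)*145 = 145/3 ≈ 48.333)
1/(j*I(n(2 + 4, O(2, 5)))) = 1/((145/3)*(-36)) = 1/(-1740) = -1/1740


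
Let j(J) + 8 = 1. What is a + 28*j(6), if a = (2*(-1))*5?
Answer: -206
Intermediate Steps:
a = -10 (a = -2*5 = -10)
j(J) = -7 (j(J) = -8 + 1 = -7)
a + 28*j(6) = -10 + 28*(-7) = -10 - 196 = -206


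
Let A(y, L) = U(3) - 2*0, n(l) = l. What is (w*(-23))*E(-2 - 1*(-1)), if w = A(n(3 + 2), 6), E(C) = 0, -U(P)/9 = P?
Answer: 0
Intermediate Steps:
U(P) = -9*P
A(y, L) = -27 (A(y, L) = -9*3 - 2*0 = -27 + 0 = -27)
w = -27
(w*(-23))*E(-2 - 1*(-1)) = -27*(-23)*0 = 621*0 = 0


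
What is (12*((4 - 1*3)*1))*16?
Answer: 192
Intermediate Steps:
(12*((4 - 1*3)*1))*16 = (12*((4 - 3)*1))*16 = (12*(1*1))*16 = (12*1)*16 = 12*16 = 192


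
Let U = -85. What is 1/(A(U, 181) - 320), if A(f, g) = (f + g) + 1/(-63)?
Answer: -63/14113 ≈ -0.0044640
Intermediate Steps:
A(f, g) = -1/63 + f + g (A(f, g) = (f + g) - 1/63 = -1/63 + f + g)
1/(A(U, 181) - 320) = 1/((-1/63 - 85 + 181) - 320) = 1/(6047/63 - 320) = 1/(-14113/63) = -63/14113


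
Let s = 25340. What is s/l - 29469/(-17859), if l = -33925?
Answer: 36479251/40391105 ≈ 0.90315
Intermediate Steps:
s/l - 29469/(-17859) = 25340/(-33925) - 29469/(-17859) = 25340*(-1/33925) - 29469*(-1/17859) = -5068/6785 + 9823/5953 = 36479251/40391105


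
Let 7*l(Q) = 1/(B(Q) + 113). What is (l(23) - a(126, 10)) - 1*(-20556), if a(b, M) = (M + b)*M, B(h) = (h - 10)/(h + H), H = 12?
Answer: 76169733/3968 ≈ 19196.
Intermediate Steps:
B(h) = (-10 + h)/(12 + h) (B(h) = (h - 10)/(h + 12) = (-10 + h)/(12 + h))
a(b, M) = M*(M + b)
l(Q) = 1/(7*(113 + (-10 + Q)/(12 + Q))) (l(Q) = 1/(7*((-10 + Q)/(12 + Q) + 113)) = 1/(7*(113 + (-10 + Q)/(12 + Q))))
(l(23) - a(126, 10)) - 1*(-20556) = ((12 + 23)/(14*(673 + 57*23)) - 10*(10 + 126)) - 1*(-20556) = ((1/14)*35/(673 + 1311) - 10*136) + 20556 = ((1/14)*35/1984 - 1*1360) + 20556 = ((1/14)*(1/1984)*35 - 1360) + 20556 = (5/3968 - 1360) + 20556 = -5396475/3968 + 20556 = 76169733/3968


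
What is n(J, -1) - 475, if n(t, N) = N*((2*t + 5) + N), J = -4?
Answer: -471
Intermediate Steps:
n(t, N) = N*(5 + N + 2*t) (n(t, N) = N*((5 + 2*t) + N) = N*(5 + N + 2*t))
n(J, -1) - 475 = -(5 - 1 + 2*(-4)) - 475 = -(5 - 1 - 8) - 475 = -1*(-4) - 475 = 4 - 475 = -471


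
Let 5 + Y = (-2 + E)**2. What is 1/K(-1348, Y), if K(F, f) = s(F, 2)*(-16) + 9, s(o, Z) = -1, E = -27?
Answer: 1/25 ≈ 0.040000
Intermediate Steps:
Y = 836 (Y = -5 + (-2 - 27)**2 = -5 + (-29)**2 = -5 + 841 = 836)
K(F, f) = 25 (K(F, f) = -1*(-16) + 9 = 16 + 9 = 25)
1/K(-1348, Y) = 1/25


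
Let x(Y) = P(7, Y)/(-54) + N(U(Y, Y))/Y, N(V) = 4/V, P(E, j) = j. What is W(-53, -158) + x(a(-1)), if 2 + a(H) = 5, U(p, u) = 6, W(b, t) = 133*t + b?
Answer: -126401/6 ≈ -21067.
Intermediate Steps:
W(b, t) = b + 133*t
a(H) = 3 (a(H) = -2 + 5 = 3)
x(Y) = -Y/54 + 2/(3*Y) (x(Y) = Y/(-54) + (4/6)/Y = Y*(-1/54) + (4*(⅙))/Y = -Y/54 + 2/(3*Y))
W(-53, -158) + x(a(-1)) = (-53 + 133*(-158)) + (1/54)*(36 - 1*3²)/3 = (-53 - 21014) + (1/54)*(⅓)*(36 - 1*9) = -21067 + (1/54)*(⅓)*(36 - 9) = -21067 + (1/54)*(⅓)*27 = -21067 + ⅙ = -126401/6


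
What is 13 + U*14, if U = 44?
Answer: 629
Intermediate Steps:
13 + U*14 = 13 + 44*14 = 13 + 616 = 629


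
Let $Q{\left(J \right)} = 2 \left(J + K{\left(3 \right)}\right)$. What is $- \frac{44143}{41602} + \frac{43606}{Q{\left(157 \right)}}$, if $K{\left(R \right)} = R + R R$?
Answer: $\frac{81780749}{639158} \approx 127.95$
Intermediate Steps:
$K{\left(R \right)} = R + R^{2}$
$Q{\left(J \right)} = 24 + 2 J$ ($Q{\left(J \right)} = 2 \left(J + 3 \left(1 + 3\right)\right) = 2 \left(J + 3 \cdot 4\right) = 2 \left(J + 12\right) = 2 \left(12 + J\right) = 24 + 2 J$)
$- \frac{44143}{41602} + \frac{43606}{Q{\left(157 \right)}} = - \frac{44143}{41602} + \frac{43606}{24 + 2 \cdot 157} = \left(-44143\right) \frac{1}{41602} + \frac{43606}{24 + 314} = - \frac{4013}{3782} + \frac{43606}{338} = - \frac{4013}{3782} + 43606 \cdot \frac{1}{338} = - \frac{4013}{3782} + \frac{21803}{169} = \frac{81780749}{639158}$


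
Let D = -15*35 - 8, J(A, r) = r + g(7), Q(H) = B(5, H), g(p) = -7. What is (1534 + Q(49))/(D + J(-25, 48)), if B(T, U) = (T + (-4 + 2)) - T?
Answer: -383/123 ≈ -3.1138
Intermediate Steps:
B(T, U) = -2 (B(T, U) = (T - 2) - T = (-2 + T) - T = -2)
Q(H) = -2
J(A, r) = -7 + r (J(A, r) = r - 7 = -7 + r)
D = -533 (D = -525 - 8 = -533)
(1534 + Q(49))/(D + J(-25, 48)) = (1534 - 2)/(-533 + (-7 + 48)) = 1532/(-533 + 41) = 1532/(-492) = 1532*(-1/492) = -383/123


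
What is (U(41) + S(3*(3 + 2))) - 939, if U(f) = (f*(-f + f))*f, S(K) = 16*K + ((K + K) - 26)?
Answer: -695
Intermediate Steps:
S(K) = -26 + 18*K (S(K) = 16*K + (2*K - 26) = 16*K + (-26 + 2*K) = -26 + 18*K)
U(f) = 0 (U(f) = (f*0)*f = 0*f = 0)
(U(41) + S(3*(3 + 2))) - 939 = (0 + (-26 + 18*(3*(3 + 2)))) - 939 = (0 + (-26 + 18*(3*5))) - 939 = (0 + (-26 + 18*15)) - 939 = (0 + (-26 + 270)) - 939 = (0 + 244) - 939 = 244 - 939 = -695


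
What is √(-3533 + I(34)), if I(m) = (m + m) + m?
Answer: I*√3431 ≈ 58.575*I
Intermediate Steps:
I(m) = 3*m (I(m) = 2*m + m = 3*m)
√(-3533 + I(34)) = √(-3533 + 3*34) = √(-3533 + 102) = √(-3431) = I*√3431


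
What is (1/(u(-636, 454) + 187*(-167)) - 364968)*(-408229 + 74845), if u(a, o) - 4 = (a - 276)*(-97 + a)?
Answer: 77539625007464568/637271 ≈ 1.2167e+11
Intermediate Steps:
u(a, o) = 4 + (-276 + a)*(-97 + a) (u(a, o) = 4 + (a - 276)*(-97 + a) = 4 + (-276 + a)*(-97 + a))
(1/(u(-636, 454) + 187*(-167)) - 364968)*(-408229 + 74845) = (1/((26776 + (-636)² - 373*(-636)) + 187*(-167)) - 364968)*(-408229 + 74845) = (1/((26776 + 404496 + 237228) - 31229) - 364968)*(-333384) = (1/(668500 - 31229) - 364968)*(-333384) = (1/637271 - 364968)*(-333384) = -232583522327/637271*(-333384) = 77539625007464568/637271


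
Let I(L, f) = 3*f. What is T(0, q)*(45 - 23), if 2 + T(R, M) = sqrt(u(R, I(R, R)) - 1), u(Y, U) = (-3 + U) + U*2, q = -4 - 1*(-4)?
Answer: -44 + 44*I ≈ -44.0 + 44.0*I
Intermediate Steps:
q = 0 (q = -4 + 4 = 0)
u(Y, U) = -3 + 3*U (u(Y, U) = (-3 + U) + 2*U = -3 + 3*U)
T(R, M) = -2 + sqrt(-4 + 9*R) (T(R, M) = -2 + sqrt((-3 + 3*(3*R)) - 1) = -2 + sqrt((-3 + 9*R) - 1) = -2 + sqrt(-4 + 9*R))
T(0, q)*(45 - 23) = (-2 + sqrt(-4 + 9*0))*(45 - 23) = (-2 + sqrt(-4 + 0))*22 = (-2 + sqrt(-4))*22 = (-2 + 2*I)*22 = -44 + 44*I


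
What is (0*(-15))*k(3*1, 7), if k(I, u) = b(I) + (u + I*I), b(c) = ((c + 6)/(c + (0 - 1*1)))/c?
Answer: 0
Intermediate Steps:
b(c) = (6 + c)/(c*(-1 + c)) (b(c) = ((6 + c)/(c + (0 - 1)))/c = ((6 + c)/(c - 1))/c = ((6 + c)/(-1 + c))/c = (6 + c)/(c*(-1 + c)))
k(I, u) = u + I**2 + (6 + I)/(I*(-1 + I)) (k(I, u) = (6 + I)/(I*(-1 + I)) + (u + I*I) = (6 + I)/(I*(-1 + I)) + (u + I**2) = u + I**2 + (6 + I)/(I*(-1 + I)))
(0*(-15))*k(3*1, 7) = (0*(-15))*((6 + 3*1 + (3*1)*(-1 + 3*1)*(7 + (3*1)**2))/(((3*1))*(-1 + 3*1))) = 0*((6 + 3 + 3*(-1 + 3)*(7 + 3**2))/(3*(-1 + 3))) = 0*((1/3)*(6 + 3 + 3*2*(7 + 9))/2) = 0*((1/3)*(1/2)*(6 + 3 + 3*2*16)) = 0*((1/3)*(1/2)*(6 + 3 + 96)) = 0*((1/3)*(1/2)*105) = 0*(35/2) = 0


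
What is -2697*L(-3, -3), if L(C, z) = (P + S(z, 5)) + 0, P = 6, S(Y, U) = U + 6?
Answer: -45849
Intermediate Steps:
S(Y, U) = 6 + U
L(C, z) = 17 (L(C, z) = (6 + (6 + 5)) + 0 = (6 + 11) + 0 = 17 + 0 = 17)
-2697*L(-3, -3) = -2697*17 = -45849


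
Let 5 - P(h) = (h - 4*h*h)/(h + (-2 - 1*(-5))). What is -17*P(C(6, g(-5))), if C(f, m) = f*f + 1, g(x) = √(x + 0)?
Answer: -95863/40 ≈ -2396.6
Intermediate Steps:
g(x) = √x
C(f, m) = 1 + f² (C(f, m) = f² + 1 = 1 + f²)
P(h) = 5 - (h - 4*h²)/(3 + h) (P(h) = 5 - (h - 4*h*h)/(h + (-2 - 1*(-5))) = 5 - (h - 4*h²)/(h + (-2 + 5)) = 5 - (h - 4*h²)/(h + 3) = 5 - (h - 4*h²)/(3 + h))
-17*P(C(6, g(-5))) = -17*(15 + 4*(1 + 6²) + 4*(1 + 6²)²)/(3 + (1 + 6²)) = -17*(15 + 4*(1 + 36) + 4*(1 + 36)²)/(3 + (1 + 36)) = -17*(15 + 4*37 + 4*37²)/(3 + 37) = -17*(15 + 148 + 4*1369)/40 = -17*(15 + 148 + 5476)/40 = -17*5639/40 = -95863/40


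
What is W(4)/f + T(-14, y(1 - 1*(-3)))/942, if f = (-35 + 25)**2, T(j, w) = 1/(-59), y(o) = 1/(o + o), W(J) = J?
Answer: 55553/1389450 ≈ 0.039982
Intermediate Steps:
y(o) = 1/(2*o)
T(j, w) = -1/59
f = 100 (f = (-10)**2 = 100)
W(4)/f + T(-14, y(1 - 1*(-3)))/942 = 4/100 - 1/59/942 = 4*(1/100) - 1/59*1/942 = 1/25 - 1/55578 = 55553/1389450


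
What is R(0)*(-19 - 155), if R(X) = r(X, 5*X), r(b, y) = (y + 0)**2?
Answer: 0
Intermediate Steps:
r(b, y) = y**2
R(X) = 25*X**2 (R(X) = (5*X)**2 = 25*X**2)
R(0)*(-19 - 155) = (25*0**2)*(-19 - 155) = (25*0)*(-174) = 0*(-174) = 0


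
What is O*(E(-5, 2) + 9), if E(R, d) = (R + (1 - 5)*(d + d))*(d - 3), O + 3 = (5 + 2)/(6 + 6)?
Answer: -145/2 ≈ -72.500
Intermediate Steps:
O = -29/12 (O = -3 + (5 + 2)/(6 + 6) = -3 + 7/12 = -29/12 ≈ -2.4167)
E(R, d) = (-3 + d)*(R - 8*d) (E(R, d) = (R - 8*d)*(-3 + d) = (-3 + d)*(R - 8*d))
O*(E(-5, 2) + 9) = -29*((-8*2**2 - 3*(-5) + 24*2 - 5*2) + 9)/12 = -29*((-8*4 + 15 + 48 - 10) + 9)/12 = -29*((-32 + 15 + 48 - 10) + 9)/12 = -29*(21 + 9)/12 = -29/12*30 = -145/2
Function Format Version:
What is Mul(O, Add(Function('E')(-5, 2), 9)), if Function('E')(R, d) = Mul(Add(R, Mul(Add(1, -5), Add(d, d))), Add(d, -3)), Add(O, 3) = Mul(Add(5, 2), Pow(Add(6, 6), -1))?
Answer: Rational(-145, 2) ≈ -72.500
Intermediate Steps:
O = Rational(-29, 12) (O = Add(-3, Mul(Add(5, 2), Pow(Add(6, 6), -1))) = Add(-3, Mul(7, Pow(12, -1))) = Add(-3, Mul(7, Rational(1, 12))) = Add(-3, Rational(7, 12)) = Rational(-29, 12) ≈ -2.4167)
Function('E')(R, d) = Mul(Add(-3, d), Add(R, Mul(-8, d))) (Function('E')(R, d) = Mul(Add(R, Mul(-4, Mul(2, d))), Add(-3, d)) = Mul(Add(R, Mul(-8, d)), Add(-3, d)) = Mul(Add(-3, d), Add(R, Mul(-8, d))))
Mul(O, Add(Function('E')(-5, 2), 9)) = Mul(Rational(-29, 12), Add(Add(Mul(-8, Pow(2, 2)), Mul(-3, -5), Mul(24, 2), Mul(-5, 2)), 9)) = Mul(Rational(-29, 12), Add(Add(Mul(-8, 4), 15, 48, -10), 9)) = Mul(Rational(-29, 12), Add(Add(-32, 15, 48, -10), 9)) = Mul(Rational(-29, 12), Add(21, 9)) = Mul(Rational(-29, 12), 30) = Rational(-145, 2)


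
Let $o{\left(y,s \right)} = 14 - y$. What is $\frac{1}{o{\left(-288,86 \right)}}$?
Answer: $\frac{1}{302} \approx 0.0033113$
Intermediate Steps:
$\frac{1}{o{\left(-288,86 \right)}} = \frac{1}{14 - -288} = \frac{1}{14 + 288} = \frac{1}{302}$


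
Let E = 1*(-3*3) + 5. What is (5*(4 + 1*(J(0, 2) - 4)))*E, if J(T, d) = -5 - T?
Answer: 100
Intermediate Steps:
E = -4 (E = 1*(-9) + 5 = -9 + 5 = -4)
(5*(4 + 1*(J(0, 2) - 4)))*E = (5*(4 + 1*((-5 - 1*0) - 4)))*(-4) = (5*(4 + 1*((-5 + 0) - 4)))*(-4) = (5*(4 + 1*(-5 - 4)))*(-4) = (5*(4 + 1*(-9)))*(-4) = (5*(4 - 9))*(-4) = (5*(-5))*(-4) = -25*(-4) = 100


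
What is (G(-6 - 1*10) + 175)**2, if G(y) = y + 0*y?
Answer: 25281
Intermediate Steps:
G(y) = y (G(y) = y + 0 = y)
(G(-6 - 1*10) + 175)**2 = ((-6 - 1*10) + 175)**2 = ((-6 - 10) + 175)**2 = (-16 + 175)**2 = 159**2 = 25281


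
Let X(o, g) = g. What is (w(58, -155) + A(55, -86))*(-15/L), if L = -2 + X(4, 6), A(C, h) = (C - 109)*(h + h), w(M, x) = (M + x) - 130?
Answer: -135915/4 ≈ -33979.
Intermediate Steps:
w(M, x) = -130 + M + x
A(C, h) = 2*h*(-109 + C) (A(C, h) = (-109 + C)*(2*h) = 2*h*(-109 + C))
L = 4 (L = -2 + 6 = 4)
(w(58, -155) + A(55, -86))*(-15/L) = ((-130 + 58 - 155) + 2*(-86)*(-109 + 55))*(-15/4) = (-227 + 2*(-86)*(-54))*(-15*1/4) = (-227 + 9288)*(-15/4) = 9061*(-15/4) = -135915/4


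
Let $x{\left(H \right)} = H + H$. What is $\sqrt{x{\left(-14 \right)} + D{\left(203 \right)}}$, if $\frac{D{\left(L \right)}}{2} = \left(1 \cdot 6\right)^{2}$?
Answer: $2 \sqrt{11} \approx 6.6332$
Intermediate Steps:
$D{\left(L \right)} = 72$ ($D{\left(L \right)} = 2 \left(1 \cdot 6\right)^{2} = 2 \cdot 6^{2} = 2 \cdot 36 = 72$)
$x{\left(H \right)} = 2 H$
$\sqrt{x{\left(-14 \right)} + D{\left(203 \right)}} = \sqrt{2 \left(-14\right) + 72} = \sqrt{-28 + 72} = \sqrt{44} = 2 \sqrt{11}$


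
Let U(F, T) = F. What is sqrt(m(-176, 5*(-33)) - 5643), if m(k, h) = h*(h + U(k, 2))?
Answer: sqrt(50622) ≈ 224.99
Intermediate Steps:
m(k, h) = h*(h + k)
sqrt(m(-176, 5*(-33)) - 5643) = sqrt((5*(-33))*(5*(-33) - 176) - 5643) = sqrt(-165*(-165 - 176) - 5643) = sqrt(-165*(-341) - 5643) = sqrt(56265 - 5643) = sqrt(50622)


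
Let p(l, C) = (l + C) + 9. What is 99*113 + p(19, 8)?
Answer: 11223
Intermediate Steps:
p(l, C) = 9 + C + l (p(l, C) = (C + l) + 9 = 9 + C + l)
99*113 + p(19, 8) = 99*113 + (9 + 8 + 19) = 11187 + 36 = 11223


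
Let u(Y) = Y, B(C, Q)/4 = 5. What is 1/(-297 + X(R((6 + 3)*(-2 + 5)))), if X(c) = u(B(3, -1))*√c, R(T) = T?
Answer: -11/2867 - 20*√3/25803 ≈ -0.0051793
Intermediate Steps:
B(C, Q) = 20 (B(C, Q) = 4*5 = 20)
X(c) = 20*√c
1/(-297 + X(R((6 + 3)*(-2 + 5)))) = 1/(-297 + 20*√((6 + 3)*(-2 + 5))) = 1/(-297 + 20*√(9*3)) = 1/(-297 + 20*√27) = 1/(-297 + 20*(3*√3)) = 1/(-297 + 60*√3)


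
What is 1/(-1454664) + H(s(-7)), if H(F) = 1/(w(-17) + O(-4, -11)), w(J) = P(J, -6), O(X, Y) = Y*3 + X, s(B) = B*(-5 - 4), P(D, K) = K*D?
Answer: 1454599/94553160 ≈ 0.015384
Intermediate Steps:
P(D, K) = D*K
s(B) = -9*B (s(B) = B*(-9) = -9*B)
O(X, Y) = X + 3*Y (O(X, Y) = 3*Y + X = X + 3*Y)
w(J) = -6*J (w(J) = J*(-6) = -6*J)
H(F) = 1/65 (H(F) = 1/(-6*(-17) + (-4 + 3*(-11))) = 1/(102 + (-4 - 33)) = 1/(102 - 37) = 1/65)
1/(-1454664) + H(s(-7)) = 1/(-1454664) + 1/65 = -1/1454664 + 1/65 = 1454599/94553160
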